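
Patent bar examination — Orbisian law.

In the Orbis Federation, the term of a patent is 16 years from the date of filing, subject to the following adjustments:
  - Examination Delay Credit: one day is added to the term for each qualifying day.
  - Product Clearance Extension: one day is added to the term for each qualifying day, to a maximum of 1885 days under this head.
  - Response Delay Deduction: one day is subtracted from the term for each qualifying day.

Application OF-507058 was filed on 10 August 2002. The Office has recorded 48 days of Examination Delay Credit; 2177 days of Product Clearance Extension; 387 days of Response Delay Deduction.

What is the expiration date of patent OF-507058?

Base term: filing date + 16 years → 10 August 2018.
Examination Delay Credit: +48 days → 27 September 2018.
Product Clearance Extension: 2177 days claimed exceeds the 1885-day cap, so +1885 days → 25 November 2023.
Response Delay Deduction: −387 days → 3 November 2022.

2022-11-03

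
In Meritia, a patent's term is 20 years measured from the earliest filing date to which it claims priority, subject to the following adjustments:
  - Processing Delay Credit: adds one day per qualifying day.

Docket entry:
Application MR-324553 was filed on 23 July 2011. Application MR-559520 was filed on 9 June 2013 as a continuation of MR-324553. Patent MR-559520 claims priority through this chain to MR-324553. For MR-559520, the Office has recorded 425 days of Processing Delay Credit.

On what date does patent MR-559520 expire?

Earliest priority filing: 23 July 2011.
Base term: 23 July 2011 + 20 years → 23 July 2031.
Processing Delay Credit: +425 days → 20 September 2032.

2032-09-20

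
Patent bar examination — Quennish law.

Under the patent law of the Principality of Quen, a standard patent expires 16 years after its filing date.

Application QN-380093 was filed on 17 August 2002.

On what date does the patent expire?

Filing date + 16 years → 17 August 2018.

2018-08-17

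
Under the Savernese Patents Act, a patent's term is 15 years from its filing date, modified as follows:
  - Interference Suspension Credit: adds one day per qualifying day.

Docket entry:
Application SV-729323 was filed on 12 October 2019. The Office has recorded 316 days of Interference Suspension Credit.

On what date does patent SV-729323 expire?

Base term: filing date + 15 years → 12 October 2034.
Interference Suspension Credit: +316 days → 24 August 2035.

August 24, 2035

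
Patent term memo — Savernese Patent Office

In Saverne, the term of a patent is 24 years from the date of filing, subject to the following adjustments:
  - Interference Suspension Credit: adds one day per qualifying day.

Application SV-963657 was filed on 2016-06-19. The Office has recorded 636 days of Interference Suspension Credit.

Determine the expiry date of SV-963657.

Base term: filing date + 24 years → 19 June 2040.
Interference Suspension Credit: +636 days → 17 March 2042.

March 17, 2042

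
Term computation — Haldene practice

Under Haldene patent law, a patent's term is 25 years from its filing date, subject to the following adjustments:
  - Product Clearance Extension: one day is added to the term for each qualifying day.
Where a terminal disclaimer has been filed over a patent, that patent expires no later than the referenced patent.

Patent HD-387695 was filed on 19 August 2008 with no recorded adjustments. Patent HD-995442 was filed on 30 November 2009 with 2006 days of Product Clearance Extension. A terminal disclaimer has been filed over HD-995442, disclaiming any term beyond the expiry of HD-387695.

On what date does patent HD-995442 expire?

Natural term of HD-995442:
  Base: filing + 25 years → 30 November 2034.
  Product Clearance Extension: +2006 days → 28 May 2040.
Expiry of referenced patent HD-387695:
  Base: filing + 25 years → 19 August 2033.
Terminal disclaimer: HD-995442 expires on the earlier of 28 May 2040 and 19 August 2033.

August 19, 2033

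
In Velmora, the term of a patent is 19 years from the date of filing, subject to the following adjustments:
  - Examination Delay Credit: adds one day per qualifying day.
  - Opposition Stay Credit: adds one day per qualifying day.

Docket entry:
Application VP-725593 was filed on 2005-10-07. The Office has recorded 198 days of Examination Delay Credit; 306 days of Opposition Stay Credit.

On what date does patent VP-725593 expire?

February 23, 2026

Base term: filing date + 19 years → 7 October 2024.
Examination Delay Credit: +198 days → 23 April 2025.
Opposition Stay Credit: +306 days → 23 February 2026.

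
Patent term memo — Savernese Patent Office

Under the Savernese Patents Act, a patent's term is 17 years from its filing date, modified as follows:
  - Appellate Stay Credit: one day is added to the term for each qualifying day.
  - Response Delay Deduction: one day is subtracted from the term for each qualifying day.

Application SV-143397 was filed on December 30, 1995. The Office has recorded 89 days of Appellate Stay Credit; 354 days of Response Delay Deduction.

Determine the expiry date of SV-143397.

Base term: filing date + 17 years → 30 December 2012.
Appellate Stay Credit: +89 days → 29 March 2013.
Response Delay Deduction: −354 days → 9 April 2012.

April 9, 2012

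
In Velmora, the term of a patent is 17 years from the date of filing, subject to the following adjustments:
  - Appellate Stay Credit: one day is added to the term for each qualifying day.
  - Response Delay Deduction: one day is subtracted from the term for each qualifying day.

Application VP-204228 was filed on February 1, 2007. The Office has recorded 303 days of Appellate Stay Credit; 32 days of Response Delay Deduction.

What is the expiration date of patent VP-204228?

October 29, 2024

Base term: filing date + 17 years → 1 February 2024.
Appellate Stay Credit: +303 days → 30 November 2024.
Response Delay Deduction: −32 days → 29 October 2024.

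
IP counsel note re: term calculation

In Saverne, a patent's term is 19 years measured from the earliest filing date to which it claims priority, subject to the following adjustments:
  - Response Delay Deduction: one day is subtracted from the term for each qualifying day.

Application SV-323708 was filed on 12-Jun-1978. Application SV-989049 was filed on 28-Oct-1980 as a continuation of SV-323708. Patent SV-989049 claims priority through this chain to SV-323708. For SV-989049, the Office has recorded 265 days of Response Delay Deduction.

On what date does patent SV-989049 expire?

1996-09-20

Earliest priority filing: 12 June 1978.
Base term: 12 June 1978 + 19 years → 12 June 1997.
Response Delay Deduction: −265 days → 20 September 1996.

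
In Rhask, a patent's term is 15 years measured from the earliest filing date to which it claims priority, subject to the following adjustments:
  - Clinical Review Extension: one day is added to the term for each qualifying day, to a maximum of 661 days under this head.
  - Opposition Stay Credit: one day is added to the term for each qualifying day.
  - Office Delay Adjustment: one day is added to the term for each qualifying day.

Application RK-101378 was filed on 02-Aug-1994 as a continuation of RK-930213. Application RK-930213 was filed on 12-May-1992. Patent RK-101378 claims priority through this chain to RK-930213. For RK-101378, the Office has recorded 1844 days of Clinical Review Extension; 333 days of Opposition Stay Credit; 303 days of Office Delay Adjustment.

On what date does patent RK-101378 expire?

Earliest priority filing: 12 May 1992.
Base term: 12 May 1992 + 15 years → 12 May 2007.
Clinical Review Extension: 1844 days claimed exceeds the 661-day cap, so +661 days → 3 March 2009.
Opposition Stay Credit: +333 days → 30 January 2010.
Office Delay Adjustment: +303 days → 29 November 2010.

November 29, 2010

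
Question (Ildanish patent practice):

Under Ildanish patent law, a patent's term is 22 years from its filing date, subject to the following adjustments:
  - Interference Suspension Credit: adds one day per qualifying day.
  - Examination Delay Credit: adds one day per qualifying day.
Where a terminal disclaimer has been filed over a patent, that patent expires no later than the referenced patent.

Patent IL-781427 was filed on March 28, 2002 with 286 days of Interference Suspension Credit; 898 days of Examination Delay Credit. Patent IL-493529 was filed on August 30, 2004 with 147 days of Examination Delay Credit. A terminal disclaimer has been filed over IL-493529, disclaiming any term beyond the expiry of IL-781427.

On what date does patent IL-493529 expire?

Natural term of IL-493529:
  Base: filing + 22 years → 30 August 2026.
  Examination Delay Credit: +147 days → 24 January 2027.
Expiry of referenced patent IL-781427:
  Base: filing + 22 years → 28 March 2024.
  Interference Suspension Credit: +286 days → 8 January 2025.
  Examination Delay Credit: +898 days → 25 June 2027.
Terminal disclaimer: IL-493529 expires on the earlier of 24 January 2027 and 25 June 2027.

January 24, 2027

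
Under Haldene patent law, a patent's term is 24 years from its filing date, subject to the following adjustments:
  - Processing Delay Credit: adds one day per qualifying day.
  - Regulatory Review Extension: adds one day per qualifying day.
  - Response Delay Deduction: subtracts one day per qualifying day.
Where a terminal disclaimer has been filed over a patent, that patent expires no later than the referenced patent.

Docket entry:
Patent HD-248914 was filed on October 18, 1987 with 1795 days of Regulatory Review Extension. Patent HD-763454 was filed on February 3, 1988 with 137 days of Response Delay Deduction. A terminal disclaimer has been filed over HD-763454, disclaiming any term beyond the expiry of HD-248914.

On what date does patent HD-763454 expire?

September 19, 2011

Natural term of HD-763454:
  Base: filing + 24 years → 3 February 2012.
  Response Delay Deduction: −137 days → 19 September 2011.
Expiry of referenced patent HD-248914:
  Base: filing + 24 years → 18 October 2011.
  Regulatory Review Extension: +1795 days → 16 September 2016.
Terminal disclaimer: HD-763454 expires on the earlier of 19 September 2011 and 16 September 2016.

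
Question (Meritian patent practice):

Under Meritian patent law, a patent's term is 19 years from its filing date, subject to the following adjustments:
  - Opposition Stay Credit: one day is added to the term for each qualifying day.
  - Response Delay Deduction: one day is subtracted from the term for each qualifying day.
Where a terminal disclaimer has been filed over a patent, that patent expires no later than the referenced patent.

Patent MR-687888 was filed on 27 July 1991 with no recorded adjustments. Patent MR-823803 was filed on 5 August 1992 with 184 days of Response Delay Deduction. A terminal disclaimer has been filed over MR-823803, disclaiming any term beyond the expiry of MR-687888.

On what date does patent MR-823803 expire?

July 27, 2010

Natural term of MR-823803:
  Base: filing + 19 years → 5 August 2011.
  Response Delay Deduction: −184 days → 2 February 2011.
Expiry of referenced patent MR-687888:
  Base: filing + 19 years → 27 July 2010.
Terminal disclaimer: MR-823803 expires on the earlier of 2 February 2011 and 27 July 2010.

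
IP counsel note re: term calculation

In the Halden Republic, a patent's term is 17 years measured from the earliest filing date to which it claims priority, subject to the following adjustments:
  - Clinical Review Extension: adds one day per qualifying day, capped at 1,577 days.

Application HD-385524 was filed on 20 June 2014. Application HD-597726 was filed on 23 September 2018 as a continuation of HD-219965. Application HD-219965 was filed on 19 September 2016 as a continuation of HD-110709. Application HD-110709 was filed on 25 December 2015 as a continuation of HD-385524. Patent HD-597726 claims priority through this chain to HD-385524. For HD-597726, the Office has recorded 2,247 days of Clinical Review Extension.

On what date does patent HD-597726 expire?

Earliest priority filing: 20 June 2014.
Base term: 20 June 2014 + 17 years → 20 June 2031.
Clinical Review Extension: 2247 days claimed exceeds the 1577-day cap, so +1577 days → 14 October 2035.

2035-10-14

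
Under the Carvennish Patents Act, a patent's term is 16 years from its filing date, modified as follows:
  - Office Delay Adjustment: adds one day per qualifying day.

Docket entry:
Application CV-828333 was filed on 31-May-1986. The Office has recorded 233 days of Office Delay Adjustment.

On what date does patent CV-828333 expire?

January 19, 2003

Base term: filing date + 16 years → 31 May 2002.
Office Delay Adjustment: +233 days → 19 January 2003.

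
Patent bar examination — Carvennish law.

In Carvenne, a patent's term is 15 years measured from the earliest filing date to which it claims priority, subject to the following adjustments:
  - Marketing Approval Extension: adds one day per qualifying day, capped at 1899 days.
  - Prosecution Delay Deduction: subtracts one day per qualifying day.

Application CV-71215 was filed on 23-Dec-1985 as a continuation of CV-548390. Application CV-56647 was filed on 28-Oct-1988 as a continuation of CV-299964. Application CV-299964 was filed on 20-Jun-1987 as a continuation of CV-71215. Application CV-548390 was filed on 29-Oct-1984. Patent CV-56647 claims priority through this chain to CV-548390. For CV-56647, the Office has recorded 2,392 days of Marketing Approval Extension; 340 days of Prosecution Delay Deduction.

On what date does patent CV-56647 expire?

February 4, 2004

Earliest priority filing: 29 October 1984.
Base term: 29 October 1984 + 15 years → 29 October 1999.
Marketing Approval Extension: 2392 days claimed exceeds the 1899-day cap, so +1899 days → 9 January 2005.
Prosecution Delay Deduction: −340 days → 4 February 2004.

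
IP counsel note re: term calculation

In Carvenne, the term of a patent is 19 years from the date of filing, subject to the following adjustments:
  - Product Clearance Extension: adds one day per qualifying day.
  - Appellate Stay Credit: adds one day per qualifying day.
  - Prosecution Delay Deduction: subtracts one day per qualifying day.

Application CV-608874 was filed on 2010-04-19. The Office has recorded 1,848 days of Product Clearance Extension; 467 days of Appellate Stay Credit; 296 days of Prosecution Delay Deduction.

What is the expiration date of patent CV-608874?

2034-10-29

Base term: filing date + 19 years → 19 April 2029.
Product Clearance Extension: +1848 days → 11 May 2034.
Appellate Stay Credit: +467 days → 21 August 2035.
Prosecution Delay Deduction: −296 days → 29 October 2034.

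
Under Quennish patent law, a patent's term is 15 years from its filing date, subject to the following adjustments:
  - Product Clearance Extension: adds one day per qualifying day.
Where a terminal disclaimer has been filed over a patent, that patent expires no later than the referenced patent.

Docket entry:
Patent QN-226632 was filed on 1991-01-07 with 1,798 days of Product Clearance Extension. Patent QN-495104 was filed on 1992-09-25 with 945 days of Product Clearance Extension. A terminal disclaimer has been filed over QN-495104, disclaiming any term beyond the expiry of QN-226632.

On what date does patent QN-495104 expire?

April 27, 2010

Natural term of QN-495104:
  Base: filing + 15 years → 25 September 2007.
  Product Clearance Extension: +945 days → 27 April 2010.
Expiry of referenced patent QN-226632:
  Base: filing + 15 years → 7 January 2006.
  Product Clearance Extension: +1798 days → 10 December 2010.
Terminal disclaimer: QN-495104 expires on the earlier of 27 April 2010 and 10 December 2010.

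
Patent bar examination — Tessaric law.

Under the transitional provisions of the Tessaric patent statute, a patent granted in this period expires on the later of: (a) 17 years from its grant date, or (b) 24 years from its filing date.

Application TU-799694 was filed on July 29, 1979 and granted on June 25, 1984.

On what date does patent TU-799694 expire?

(a) grant + 17 years → 25 June 2001.
(b) filing + 24 years → 29 July 2003.
Later of the two: 29 July 2003.

July 29, 2003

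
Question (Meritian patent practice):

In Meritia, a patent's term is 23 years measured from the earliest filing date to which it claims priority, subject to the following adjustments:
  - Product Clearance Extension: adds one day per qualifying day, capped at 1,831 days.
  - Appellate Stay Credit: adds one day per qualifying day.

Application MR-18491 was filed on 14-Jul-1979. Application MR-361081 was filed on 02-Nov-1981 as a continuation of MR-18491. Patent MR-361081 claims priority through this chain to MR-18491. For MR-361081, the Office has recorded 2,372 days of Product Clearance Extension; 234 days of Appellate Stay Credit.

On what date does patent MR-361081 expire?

Earliest priority filing: 14 July 1979.
Base term: 14 July 1979 + 23 years → 14 July 2002.
Product Clearance Extension: 2372 days claimed exceeds the 1831-day cap, so +1831 days → 19 July 2007.
Appellate Stay Credit: +234 days → 9 March 2008.

March 9, 2008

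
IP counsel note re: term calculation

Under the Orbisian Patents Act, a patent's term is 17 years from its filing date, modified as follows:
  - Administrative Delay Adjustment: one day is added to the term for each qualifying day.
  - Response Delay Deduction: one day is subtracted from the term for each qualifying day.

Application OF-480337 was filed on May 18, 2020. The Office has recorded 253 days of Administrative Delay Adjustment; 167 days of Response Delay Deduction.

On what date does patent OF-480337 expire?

Base term: filing date + 17 years → 18 May 2037.
Administrative Delay Adjustment: +253 days → 26 January 2038.
Response Delay Deduction: −167 days → 12 August 2037.

2037-08-12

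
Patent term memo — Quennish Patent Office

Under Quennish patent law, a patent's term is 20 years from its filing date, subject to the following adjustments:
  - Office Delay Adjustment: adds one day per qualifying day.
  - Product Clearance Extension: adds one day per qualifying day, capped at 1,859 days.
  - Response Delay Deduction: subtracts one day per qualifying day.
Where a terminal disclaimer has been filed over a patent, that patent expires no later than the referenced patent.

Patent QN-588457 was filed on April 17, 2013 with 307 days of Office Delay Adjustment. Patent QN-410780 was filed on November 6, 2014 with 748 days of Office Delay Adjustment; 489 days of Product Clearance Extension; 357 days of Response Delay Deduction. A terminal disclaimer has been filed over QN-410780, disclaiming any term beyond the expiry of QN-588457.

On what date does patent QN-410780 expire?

Natural term of QN-410780:
  Base: filing + 20 years → 6 November 2034.
  Office Delay Adjustment: +748 days → 23 November 2036.
  Product Clearance Extension: 489 days (within the 1859-day cap) → +489 days → 27 March 2038.
  Response Delay Deduction: −357 days → 4 April 2037.
Expiry of referenced patent QN-588457:
  Base: filing + 20 years → 17 April 2033.
  Office Delay Adjustment: +307 days → 18 February 2034.
Terminal disclaimer: QN-410780 expires on the earlier of 4 April 2037 and 18 February 2034.

February 18, 2034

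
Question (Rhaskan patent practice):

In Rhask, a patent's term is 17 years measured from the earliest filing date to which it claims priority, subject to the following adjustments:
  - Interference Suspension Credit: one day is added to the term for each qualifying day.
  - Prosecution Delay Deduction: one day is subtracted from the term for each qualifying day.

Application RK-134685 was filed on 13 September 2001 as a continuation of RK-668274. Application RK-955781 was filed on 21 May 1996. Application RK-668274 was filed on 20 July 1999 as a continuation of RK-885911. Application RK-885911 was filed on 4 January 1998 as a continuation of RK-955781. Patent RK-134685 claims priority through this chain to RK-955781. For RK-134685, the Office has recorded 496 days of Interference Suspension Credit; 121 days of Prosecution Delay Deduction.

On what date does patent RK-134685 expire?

Earliest priority filing: 21 May 1996.
Base term: 21 May 1996 + 17 years → 21 May 2013.
Interference Suspension Credit: +496 days → 29 September 2014.
Prosecution Delay Deduction: −121 days → 31 May 2014.

2014-05-31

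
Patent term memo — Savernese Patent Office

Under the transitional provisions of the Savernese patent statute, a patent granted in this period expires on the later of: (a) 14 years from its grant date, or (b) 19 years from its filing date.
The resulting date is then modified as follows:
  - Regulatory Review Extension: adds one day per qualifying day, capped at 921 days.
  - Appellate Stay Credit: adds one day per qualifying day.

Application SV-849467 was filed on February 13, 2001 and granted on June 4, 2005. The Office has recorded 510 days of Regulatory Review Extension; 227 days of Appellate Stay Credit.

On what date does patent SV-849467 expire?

(a) grant + 14 years → 4 June 2019.
(b) filing + 19 years → 13 February 2020.
Later of the two: 13 February 2020.
Regulatory Review Extension: 510 days (within the 921-day cap) → +510 days → 7 July 2021.
Appellate Stay Credit: +227 days → 19 February 2022.

February 19, 2022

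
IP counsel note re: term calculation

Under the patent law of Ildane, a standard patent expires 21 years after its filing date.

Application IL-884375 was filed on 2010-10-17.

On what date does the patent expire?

2031-10-17

Filing date + 21 years → 17 October 2031.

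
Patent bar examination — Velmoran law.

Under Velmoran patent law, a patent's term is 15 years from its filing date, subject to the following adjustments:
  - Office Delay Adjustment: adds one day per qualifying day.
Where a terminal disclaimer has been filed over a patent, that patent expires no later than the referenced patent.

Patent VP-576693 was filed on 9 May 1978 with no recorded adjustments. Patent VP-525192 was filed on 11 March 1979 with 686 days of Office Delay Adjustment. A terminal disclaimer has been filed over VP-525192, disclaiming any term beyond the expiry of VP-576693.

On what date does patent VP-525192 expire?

1993-05-09

Natural term of VP-525192:
  Base: filing + 15 years → 11 March 1994.
  Office Delay Adjustment: +686 days → 26 January 1996.
Expiry of referenced patent VP-576693:
  Base: filing + 15 years → 9 May 1993.
Terminal disclaimer: VP-525192 expires on the earlier of 26 January 1996 and 9 May 1993.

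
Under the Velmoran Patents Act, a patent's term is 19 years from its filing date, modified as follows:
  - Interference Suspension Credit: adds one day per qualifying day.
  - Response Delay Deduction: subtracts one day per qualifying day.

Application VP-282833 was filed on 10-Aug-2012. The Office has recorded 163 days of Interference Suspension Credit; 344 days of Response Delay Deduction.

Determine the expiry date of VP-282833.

February 10, 2031

Base term: filing date + 19 years → 10 August 2031.
Interference Suspension Credit: +163 days → 20 January 2032.
Response Delay Deduction: −344 days → 10 February 2031.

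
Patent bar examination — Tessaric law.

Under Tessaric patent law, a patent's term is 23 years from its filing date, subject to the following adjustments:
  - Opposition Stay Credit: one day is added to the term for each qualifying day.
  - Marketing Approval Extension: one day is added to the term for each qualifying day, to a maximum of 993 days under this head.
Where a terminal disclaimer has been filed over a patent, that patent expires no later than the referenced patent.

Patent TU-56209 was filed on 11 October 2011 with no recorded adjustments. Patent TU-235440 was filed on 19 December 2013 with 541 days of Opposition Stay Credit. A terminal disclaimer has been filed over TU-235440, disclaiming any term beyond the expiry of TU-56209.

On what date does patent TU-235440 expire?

Natural term of TU-235440:
  Base: filing + 23 years → 19 December 2036.
  Opposition Stay Credit: +541 days → 13 June 2038.
Expiry of referenced patent TU-56209:
  Base: filing + 23 years → 11 October 2034.
Terminal disclaimer: TU-235440 expires on the earlier of 13 June 2038 and 11 October 2034.

October 11, 2034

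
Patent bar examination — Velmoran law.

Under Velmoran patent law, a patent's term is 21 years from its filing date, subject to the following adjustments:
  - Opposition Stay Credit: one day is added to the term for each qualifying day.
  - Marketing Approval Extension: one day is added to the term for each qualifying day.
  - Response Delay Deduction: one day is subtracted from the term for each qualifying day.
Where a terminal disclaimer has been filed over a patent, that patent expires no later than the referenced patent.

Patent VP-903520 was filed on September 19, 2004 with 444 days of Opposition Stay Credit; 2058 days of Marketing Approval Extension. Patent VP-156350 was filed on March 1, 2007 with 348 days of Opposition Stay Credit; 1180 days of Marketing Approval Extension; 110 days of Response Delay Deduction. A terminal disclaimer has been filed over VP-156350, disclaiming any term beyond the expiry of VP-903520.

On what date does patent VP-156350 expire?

Natural term of VP-156350:
  Base: filing + 21 years → 1 March 2028.
  Opposition Stay Credit: +348 days → 12 February 2029.
  Marketing Approval Extension: +1180 days → 7 May 2032.
  Response Delay Deduction: −110 days → 18 January 2032.
Expiry of referenced patent VP-903520:
  Base: filing + 21 years → 19 September 2025.
  Opposition Stay Credit: +444 days → 7 December 2026.
  Marketing Approval Extension: +2058 days → 26 July 2032.
Terminal disclaimer: VP-156350 expires on the earlier of 18 January 2032 and 26 July 2032.

2032-01-18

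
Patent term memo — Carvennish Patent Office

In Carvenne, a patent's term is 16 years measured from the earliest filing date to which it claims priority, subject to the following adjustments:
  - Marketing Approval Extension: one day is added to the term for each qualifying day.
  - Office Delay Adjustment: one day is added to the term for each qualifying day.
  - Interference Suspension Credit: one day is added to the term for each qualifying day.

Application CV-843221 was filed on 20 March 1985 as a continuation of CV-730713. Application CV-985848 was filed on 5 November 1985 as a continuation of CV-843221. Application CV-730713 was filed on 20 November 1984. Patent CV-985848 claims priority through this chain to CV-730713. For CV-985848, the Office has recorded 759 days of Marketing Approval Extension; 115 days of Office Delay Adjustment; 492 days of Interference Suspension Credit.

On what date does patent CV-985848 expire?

Earliest priority filing: 20 November 1984.
Base term: 20 November 1984 + 16 years → 20 November 2000.
Marketing Approval Extension: +759 days → 19 December 2002.
Office Delay Adjustment: +115 days → 13 April 2003.
Interference Suspension Credit: +492 days → 17 August 2004.

2004-08-17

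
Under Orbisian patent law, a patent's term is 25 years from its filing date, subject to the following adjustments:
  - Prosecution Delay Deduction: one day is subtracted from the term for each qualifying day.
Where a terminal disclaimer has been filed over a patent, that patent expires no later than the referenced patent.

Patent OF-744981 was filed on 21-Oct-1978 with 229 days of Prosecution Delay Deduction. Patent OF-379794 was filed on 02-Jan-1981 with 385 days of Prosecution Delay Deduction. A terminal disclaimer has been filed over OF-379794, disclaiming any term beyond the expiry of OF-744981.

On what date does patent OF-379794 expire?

2003-03-06

Natural term of OF-379794:
  Base: filing + 25 years → 2 January 2006.
  Prosecution Delay Deduction: −385 days → 13 December 2004.
Expiry of referenced patent OF-744981:
  Base: filing + 25 years → 21 October 2003.
  Prosecution Delay Deduction: −229 days → 6 March 2003.
Terminal disclaimer: OF-379794 expires on the earlier of 13 December 2004 and 6 March 2003.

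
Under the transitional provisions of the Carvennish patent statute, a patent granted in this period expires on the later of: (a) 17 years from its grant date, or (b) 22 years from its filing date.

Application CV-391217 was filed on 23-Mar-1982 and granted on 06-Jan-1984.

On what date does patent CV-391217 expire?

(a) grant + 17 years → 6 January 2001.
(b) filing + 22 years → 23 March 2004.
Later of the two: 23 March 2004.

2004-03-23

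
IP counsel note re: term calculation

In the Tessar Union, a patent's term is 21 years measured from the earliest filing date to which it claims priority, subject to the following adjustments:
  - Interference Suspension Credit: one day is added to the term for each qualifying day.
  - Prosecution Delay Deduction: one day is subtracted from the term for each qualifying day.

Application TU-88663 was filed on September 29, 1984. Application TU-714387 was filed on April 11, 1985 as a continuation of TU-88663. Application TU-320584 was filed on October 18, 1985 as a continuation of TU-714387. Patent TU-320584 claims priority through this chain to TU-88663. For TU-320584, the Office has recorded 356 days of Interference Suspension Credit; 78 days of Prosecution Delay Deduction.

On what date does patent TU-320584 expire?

July 4, 2006

Earliest priority filing: 29 September 1984.
Base term: 29 September 1984 + 21 years → 29 September 2005.
Interference Suspension Credit: +356 days → 20 September 2006.
Prosecution Delay Deduction: −78 days → 4 July 2006.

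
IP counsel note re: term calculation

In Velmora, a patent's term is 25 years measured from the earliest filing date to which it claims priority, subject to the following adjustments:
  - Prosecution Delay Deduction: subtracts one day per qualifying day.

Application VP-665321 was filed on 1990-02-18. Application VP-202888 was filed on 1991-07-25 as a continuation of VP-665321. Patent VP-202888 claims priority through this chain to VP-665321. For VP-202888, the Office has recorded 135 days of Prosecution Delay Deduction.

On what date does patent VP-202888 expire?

2014-10-06

Earliest priority filing: 18 February 1990.
Base term: 18 February 1990 + 25 years → 18 February 2015.
Prosecution Delay Deduction: −135 days → 6 October 2014.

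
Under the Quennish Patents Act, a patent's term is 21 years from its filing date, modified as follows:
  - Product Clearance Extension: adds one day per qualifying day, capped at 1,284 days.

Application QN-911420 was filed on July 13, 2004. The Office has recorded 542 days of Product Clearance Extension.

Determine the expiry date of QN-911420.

Base term: filing date + 21 years → 13 July 2025.
Product Clearance Extension: 542 days (within the 1284-day cap) → +542 days → 6 January 2027.

January 6, 2027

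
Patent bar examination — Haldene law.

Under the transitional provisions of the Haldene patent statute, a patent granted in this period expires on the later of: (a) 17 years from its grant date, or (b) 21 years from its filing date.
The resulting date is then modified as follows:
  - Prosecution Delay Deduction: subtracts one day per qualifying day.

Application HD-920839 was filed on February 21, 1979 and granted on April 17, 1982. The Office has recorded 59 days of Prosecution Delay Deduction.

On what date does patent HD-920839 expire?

(a) grant + 17 years → 17 April 1999.
(b) filing + 21 years → 21 February 2000.
Later of the two: 21 February 2000.
Prosecution Delay Deduction: −59 days → 24 December 1999.

1999-12-24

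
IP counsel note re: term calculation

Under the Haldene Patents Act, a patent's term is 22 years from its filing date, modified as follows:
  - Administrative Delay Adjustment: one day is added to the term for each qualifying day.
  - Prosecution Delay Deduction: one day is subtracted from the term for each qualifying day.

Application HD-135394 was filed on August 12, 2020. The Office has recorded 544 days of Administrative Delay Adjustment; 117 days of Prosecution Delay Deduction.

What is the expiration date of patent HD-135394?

2043-10-13

Base term: filing date + 22 years → 12 August 2042.
Administrative Delay Adjustment: +544 days → 7 February 2044.
Prosecution Delay Deduction: −117 days → 13 October 2043.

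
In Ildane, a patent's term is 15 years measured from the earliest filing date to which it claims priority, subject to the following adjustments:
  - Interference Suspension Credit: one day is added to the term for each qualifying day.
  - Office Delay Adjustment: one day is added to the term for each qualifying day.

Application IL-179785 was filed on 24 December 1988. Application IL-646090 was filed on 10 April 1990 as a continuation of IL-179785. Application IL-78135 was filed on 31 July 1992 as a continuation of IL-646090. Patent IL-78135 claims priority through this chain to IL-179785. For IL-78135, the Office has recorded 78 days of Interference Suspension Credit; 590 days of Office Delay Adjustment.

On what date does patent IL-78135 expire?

Earliest priority filing: 24 December 1988.
Base term: 24 December 1988 + 15 years → 24 December 2003.
Interference Suspension Credit: +78 days → 11 March 2004.
Office Delay Adjustment: +590 days → 22 October 2005.

2005-10-22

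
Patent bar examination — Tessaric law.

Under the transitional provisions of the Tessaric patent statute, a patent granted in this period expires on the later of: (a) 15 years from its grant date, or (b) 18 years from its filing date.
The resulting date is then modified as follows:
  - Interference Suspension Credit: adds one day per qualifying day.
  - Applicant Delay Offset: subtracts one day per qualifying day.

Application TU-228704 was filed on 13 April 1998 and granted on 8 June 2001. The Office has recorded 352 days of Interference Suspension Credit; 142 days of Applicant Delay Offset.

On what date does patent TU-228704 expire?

January 4, 2017

(a) grant + 15 years → 8 June 2016.
(b) filing + 18 years → 13 April 2016.
Later of the two: 8 June 2016.
Interference Suspension Credit: +352 days → 26 May 2017.
Applicant Delay Offset: −142 days → 4 January 2017.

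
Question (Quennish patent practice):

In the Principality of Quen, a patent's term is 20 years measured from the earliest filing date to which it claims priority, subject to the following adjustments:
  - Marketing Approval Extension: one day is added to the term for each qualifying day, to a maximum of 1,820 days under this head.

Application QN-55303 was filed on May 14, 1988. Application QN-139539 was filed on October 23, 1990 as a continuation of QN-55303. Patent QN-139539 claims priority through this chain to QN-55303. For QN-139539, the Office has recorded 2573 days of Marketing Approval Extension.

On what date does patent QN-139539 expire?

Earliest priority filing: 14 May 1988.
Base term: 14 May 1988 + 20 years → 14 May 2008.
Marketing Approval Extension: 2573 days claimed exceeds the 1820-day cap, so +1820 days → 8 May 2013.

May 8, 2013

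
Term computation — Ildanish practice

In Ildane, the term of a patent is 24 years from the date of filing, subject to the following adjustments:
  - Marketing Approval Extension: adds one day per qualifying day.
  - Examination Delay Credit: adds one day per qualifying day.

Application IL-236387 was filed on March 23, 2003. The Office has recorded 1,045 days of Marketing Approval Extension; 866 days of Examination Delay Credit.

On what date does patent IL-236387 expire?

2032-06-15

Base term: filing date + 24 years → 23 March 2027.
Marketing Approval Extension: +1045 days → 31 January 2030.
Examination Delay Credit: +866 days → 15 June 2032.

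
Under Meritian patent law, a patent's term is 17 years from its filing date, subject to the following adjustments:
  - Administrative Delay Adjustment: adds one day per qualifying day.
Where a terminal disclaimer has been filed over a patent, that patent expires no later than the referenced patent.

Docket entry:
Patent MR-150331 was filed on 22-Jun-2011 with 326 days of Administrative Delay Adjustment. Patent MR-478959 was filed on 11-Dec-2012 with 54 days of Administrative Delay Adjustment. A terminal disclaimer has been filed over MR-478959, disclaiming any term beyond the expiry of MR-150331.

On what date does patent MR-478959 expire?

May 14, 2029

Natural term of MR-478959:
  Base: filing + 17 years → 11 December 2029.
  Administrative Delay Adjustment: +54 days → 3 February 2030.
Expiry of referenced patent MR-150331:
  Base: filing + 17 years → 22 June 2028.
  Administrative Delay Adjustment: +326 days → 14 May 2029.
Terminal disclaimer: MR-478959 expires on the earlier of 3 February 2030 and 14 May 2029.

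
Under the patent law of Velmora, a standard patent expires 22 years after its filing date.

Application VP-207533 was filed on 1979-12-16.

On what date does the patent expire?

Filing date + 22 years → 16 December 2001.

December 16, 2001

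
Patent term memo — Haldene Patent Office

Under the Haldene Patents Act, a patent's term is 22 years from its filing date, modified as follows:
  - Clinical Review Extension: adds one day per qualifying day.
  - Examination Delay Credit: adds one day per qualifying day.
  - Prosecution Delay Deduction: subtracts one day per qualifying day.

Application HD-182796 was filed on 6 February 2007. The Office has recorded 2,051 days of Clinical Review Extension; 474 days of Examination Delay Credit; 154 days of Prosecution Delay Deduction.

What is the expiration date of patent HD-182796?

2035-08-05

Base term: filing date + 22 years → 6 February 2029.
Clinical Review Extension: +2051 days → 19 September 2034.
Examination Delay Credit: +474 days → 6 January 2036.
Prosecution Delay Deduction: −154 days → 5 August 2035.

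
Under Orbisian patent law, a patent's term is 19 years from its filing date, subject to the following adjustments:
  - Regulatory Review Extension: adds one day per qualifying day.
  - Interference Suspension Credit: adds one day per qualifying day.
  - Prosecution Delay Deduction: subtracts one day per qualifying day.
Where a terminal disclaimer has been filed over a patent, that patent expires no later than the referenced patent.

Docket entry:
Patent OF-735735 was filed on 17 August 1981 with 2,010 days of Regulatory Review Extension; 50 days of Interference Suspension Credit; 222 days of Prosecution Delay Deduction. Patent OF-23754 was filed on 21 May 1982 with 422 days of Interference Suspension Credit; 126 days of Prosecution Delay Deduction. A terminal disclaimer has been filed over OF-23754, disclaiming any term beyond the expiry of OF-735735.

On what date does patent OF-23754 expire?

Natural term of OF-23754:
  Base: filing + 19 years → 21 May 2001.
  Interference Suspension Credit: +422 days → 17 July 2002.
  Prosecution Delay Deduction: −126 days → 13 March 2002.
Expiry of referenced patent OF-735735:
  Base: filing + 19 years → 17 August 2000.
  Regulatory Review Extension: +2010 days → 17 February 2006.
  Interference Suspension Credit: +50 days → 8 April 2006.
  Prosecution Delay Deduction: −222 days → 29 August 2005.
Terminal disclaimer: OF-23754 expires on the earlier of 13 March 2002 and 29 August 2005.

March 13, 2002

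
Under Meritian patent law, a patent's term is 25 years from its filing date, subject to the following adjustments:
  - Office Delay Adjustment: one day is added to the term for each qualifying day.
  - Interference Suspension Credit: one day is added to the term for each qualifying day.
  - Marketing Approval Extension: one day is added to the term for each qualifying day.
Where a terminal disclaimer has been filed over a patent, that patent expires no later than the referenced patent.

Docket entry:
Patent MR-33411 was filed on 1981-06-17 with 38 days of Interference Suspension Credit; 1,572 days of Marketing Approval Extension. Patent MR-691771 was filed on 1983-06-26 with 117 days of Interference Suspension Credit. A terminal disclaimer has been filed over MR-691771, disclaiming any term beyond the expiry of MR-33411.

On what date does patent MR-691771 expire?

October 21, 2008

Natural term of MR-691771:
  Base: filing + 25 years → 26 June 2008.
  Interference Suspension Credit: +117 days → 21 October 2008.
Expiry of referenced patent MR-33411:
  Base: filing + 25 years → 17 June 2006.
  Interference Suspension Credit: +38 days → 25 July 2006.
  Marketing Approval Extension: +1572 days → 13 November 2010.
Terminal disclaimer: MR-691771 expires on the earlier of 21 October 2008 and 13 November 2010.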